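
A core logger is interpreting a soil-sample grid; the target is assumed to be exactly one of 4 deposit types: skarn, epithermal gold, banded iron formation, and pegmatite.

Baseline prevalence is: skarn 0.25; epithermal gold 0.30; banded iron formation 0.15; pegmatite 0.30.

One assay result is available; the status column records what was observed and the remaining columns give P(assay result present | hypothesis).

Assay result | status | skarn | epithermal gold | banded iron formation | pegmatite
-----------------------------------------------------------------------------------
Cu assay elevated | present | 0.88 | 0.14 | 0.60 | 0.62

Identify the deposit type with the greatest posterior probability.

By Bayes' rule, the unnormalized weight for each hypothesis is prior × likelihood:
  skarn: 0.25 × 0.88 = 0.22
  epithermal gold: 0.30 × 0.14 = 0.042
  banded iron formation: 0.15 × 0.60 = 0.09
  pegmatite: 0.30 × 0.62 = 0.186
The unnormalized weights sum to 0.538.
P(skarn | evidence) ≈ 0.22 / 0.538 ≈ 0.409
P(epithermal gold | evidence) ≈ 0.042 / 0.538 ≈ 0.078
P(banded iron formation | evidence) ≈ 0.09 / 0.538 ≈ 0.167
P(pegmatite | evidence) ≈ 0.186 / 0.538 ≈ 0.346
The largest is 0.409, so skarn is most probable.

skarn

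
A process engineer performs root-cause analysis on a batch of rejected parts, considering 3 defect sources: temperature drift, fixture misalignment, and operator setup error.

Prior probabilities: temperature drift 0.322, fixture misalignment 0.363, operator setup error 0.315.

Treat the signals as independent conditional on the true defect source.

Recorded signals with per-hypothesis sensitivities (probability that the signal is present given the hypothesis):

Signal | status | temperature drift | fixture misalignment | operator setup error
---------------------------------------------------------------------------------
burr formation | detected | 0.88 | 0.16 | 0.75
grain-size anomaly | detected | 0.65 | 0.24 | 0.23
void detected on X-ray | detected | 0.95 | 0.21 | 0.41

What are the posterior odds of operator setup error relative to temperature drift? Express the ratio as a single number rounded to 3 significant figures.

Posterior odds equal prior odds times the likelihood ratio; only the two competing hypotheses matter.
  operator setup error: 0.315 × 0.75 × 0.23 × 0.41 = 0.022278
  temperature drift: 0.322 × 0.88 × 0.65 × 0.95 = 0.17497
Odds(operator setup error : temperature drift) = 0.022278 / 0.17497 ≈ 0.127.

0.127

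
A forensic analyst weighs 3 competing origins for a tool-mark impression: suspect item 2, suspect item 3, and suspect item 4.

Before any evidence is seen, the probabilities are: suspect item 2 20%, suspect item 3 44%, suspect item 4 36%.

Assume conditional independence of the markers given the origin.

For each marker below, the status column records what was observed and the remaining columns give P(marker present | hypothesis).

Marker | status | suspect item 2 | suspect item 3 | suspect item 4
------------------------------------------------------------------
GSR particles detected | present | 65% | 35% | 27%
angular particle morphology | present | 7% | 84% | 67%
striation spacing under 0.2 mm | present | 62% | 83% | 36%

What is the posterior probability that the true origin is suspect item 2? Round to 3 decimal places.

0.041

By Bayes' rule with conditional independence, the unnormalized weight for each hypothesis is prior × ∏ likelihoods:
  suspect item 2: 0.20 × 0.65 × 0.07 × 0.62 = 0.005642
  suspect item 3: 0.44 × 0.35 × 0.84 × 0.83 = 0.10737
  suspect item 4: 0.36 × 0.27 × 0.67 × 0.36 = 0.023445
The unnormalized weights sum to 0.13646.
P(suspect item 2 | evidence) = 0.005642 / 0.13646 ≈ 0.041.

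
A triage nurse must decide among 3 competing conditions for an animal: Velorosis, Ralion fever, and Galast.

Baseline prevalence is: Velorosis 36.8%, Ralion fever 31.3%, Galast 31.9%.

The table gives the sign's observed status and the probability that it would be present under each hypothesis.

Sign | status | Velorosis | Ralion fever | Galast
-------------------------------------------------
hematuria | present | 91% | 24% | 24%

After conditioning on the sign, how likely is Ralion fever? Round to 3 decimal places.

By Bayes' rule, the unnormalized weight for each hypothesis is prior × likelihood:
  Velorosis: 0.368 × 0.91 = 0.33488
  Ralion fever: 0.313 × 0.24 = 0.07512
  Galast: 0.319 × 0.24 = 0.07656
Normalizing constant Z = 0.33488 + 0.07512 + 0.07656 = 0.48656.
P(Ralion fever | evidence) = 0.07512 / 0.48656 ≈ 0.154.

0.154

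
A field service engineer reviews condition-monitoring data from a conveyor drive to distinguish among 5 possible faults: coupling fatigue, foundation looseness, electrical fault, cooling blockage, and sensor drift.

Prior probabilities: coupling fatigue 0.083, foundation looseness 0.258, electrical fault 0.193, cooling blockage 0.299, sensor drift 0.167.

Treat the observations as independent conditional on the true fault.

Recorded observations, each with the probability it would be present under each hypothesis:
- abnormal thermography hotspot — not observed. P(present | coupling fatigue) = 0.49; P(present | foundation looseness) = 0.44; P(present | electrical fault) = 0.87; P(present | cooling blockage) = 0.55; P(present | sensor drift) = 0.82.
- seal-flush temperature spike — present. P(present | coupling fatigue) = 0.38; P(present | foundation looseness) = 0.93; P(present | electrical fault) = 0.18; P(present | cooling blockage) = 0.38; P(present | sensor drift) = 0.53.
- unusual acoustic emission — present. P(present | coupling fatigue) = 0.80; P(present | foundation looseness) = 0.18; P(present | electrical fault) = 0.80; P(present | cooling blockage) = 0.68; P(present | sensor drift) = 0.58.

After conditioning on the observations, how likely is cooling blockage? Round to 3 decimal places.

By Bayes' rule with conditional independence, the unnormalized weight for each hypothesis is prior × ∏ likelihoods (using 1 − P(present | H) for each absent observation):
  coupling fatigue: 0.083 × (1 − 0.49) × 0.38 × 0.80 = 0.012868
  foundation looseness: 0.258 × (1 − 0.44) × 0.93 × 0.18 = 0.024186
  electrical fault: 0.193 × (1 − 0.87) × 0.18 × 0.80 = 0.003613
  cooling blockage: 0.299 × (1 − 0.55) × 0.38 × 0.68 = 0.034768
  sensor drift: 0.167 × (1 − 0.82) × 0.53 × 0.58 = 0.0092404
Marginal likelihood of the evidence = 0.084675.
P(cooling blockage | evidence) = 0.034768 / 0.084675 ≈ 0.411.

0.411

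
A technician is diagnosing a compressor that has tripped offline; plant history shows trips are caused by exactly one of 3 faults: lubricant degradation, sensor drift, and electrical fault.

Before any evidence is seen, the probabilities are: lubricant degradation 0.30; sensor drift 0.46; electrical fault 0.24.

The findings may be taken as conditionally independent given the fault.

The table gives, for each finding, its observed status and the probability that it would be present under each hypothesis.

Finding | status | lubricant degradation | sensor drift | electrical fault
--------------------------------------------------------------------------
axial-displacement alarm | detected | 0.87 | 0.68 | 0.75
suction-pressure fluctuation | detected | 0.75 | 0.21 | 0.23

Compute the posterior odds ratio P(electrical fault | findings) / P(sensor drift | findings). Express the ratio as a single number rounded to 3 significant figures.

The normalizing constant cancels in an odds ratio, so compute prior × likelihood for the two hypotheses only:
  electrical fault: 0.24 × 0.75 × 0.23 = 0.0414
  sensor drift: 0.46 × 0.68 × 0.21 = 0.065688
Posterior odds = 0.0414 / 0.065688 ≈ 0.630.

0.630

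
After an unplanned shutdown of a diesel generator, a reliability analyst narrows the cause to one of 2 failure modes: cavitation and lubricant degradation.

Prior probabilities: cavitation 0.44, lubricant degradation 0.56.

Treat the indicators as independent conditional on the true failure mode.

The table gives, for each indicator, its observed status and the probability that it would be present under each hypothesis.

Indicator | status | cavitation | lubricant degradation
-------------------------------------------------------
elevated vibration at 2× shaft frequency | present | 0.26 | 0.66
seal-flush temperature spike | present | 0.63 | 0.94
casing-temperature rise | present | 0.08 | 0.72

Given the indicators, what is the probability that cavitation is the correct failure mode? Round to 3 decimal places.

For each hypothesis, the unnormalized posterior weight is prior × product of the indicator likelihoods:
  cavitation: 0.44 × 0.26 × 0.63 × 0.08 = 0.0057658
  lubricant degradation: 0.56 × 0.66 × 0.94 × 0.72 = 0.25015
Marginal likelihood of the evidence = 0.25591.
P(cavitation | evidence) = 0.0057658 / 0.25591 ≈ 0.023.

0.023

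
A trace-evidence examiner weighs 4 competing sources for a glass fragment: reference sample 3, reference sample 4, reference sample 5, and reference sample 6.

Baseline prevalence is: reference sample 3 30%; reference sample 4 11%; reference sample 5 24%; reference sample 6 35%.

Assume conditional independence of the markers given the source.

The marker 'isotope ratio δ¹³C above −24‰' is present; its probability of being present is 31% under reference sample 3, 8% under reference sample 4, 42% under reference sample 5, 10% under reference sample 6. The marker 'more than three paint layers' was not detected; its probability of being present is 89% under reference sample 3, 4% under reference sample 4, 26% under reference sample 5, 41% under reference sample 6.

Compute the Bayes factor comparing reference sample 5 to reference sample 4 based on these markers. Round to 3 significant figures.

Take the product of per-marker likelihoods under each hypothesis (using 1 − P(present | H) for each absent marker), then divide.
  reference sample 5: 0.42 × (1 − 0.26) = 0.3108
  reference sample 4: 0.08 × (1 − 0.04) = 0.0768
Bayes factor = 0.3108 / 0.0768 ≈ 4.05

4.05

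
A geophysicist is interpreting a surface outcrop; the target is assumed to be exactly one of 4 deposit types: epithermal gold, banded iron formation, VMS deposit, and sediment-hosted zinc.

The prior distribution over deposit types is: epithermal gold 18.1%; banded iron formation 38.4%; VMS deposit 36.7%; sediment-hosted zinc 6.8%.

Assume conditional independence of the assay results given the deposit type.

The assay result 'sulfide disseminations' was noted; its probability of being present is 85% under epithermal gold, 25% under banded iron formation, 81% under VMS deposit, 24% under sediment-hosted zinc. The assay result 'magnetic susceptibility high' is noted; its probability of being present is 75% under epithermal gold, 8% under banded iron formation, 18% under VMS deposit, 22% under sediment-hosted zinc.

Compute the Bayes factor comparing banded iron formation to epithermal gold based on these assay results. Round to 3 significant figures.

The Bayes factor is the ratio of the joint likelihoods of the assay result pattern under the two hypotheses.
  banded iron formation: 0.25 × 0.08 = 0.02
  epithermal gold: 0.85 × 0.75 = 0.6375
Bayes factor = 0.02 / 0.6375 ≈ 0.0314

0.0314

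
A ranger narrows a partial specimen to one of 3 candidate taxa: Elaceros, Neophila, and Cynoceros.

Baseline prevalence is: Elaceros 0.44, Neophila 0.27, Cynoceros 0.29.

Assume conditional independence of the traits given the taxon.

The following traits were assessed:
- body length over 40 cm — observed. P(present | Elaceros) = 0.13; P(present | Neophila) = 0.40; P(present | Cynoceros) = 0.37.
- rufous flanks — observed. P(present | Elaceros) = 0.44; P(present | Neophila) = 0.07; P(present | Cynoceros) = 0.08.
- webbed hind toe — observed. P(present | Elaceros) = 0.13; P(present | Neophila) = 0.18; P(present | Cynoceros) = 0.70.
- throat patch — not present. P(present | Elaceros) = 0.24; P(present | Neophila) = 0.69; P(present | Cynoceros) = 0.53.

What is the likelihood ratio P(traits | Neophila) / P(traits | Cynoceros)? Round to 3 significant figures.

0.160

The Bayes factor is the ratio of the joint likelihoods of the trait pattern under the two hypotheses (using 1 − P(present | H) for each absent trait).
  Neophila: 0.40 × 0.07 × 0.18 × (1 − 0.69) = 0.0015624
  Cynoceros: 0.37 × 0.08 × 0.70 × (1 − 0.53) = 0.0097384
Bayes factor = 0.0015624 / 0.0097384 ≈ 0.160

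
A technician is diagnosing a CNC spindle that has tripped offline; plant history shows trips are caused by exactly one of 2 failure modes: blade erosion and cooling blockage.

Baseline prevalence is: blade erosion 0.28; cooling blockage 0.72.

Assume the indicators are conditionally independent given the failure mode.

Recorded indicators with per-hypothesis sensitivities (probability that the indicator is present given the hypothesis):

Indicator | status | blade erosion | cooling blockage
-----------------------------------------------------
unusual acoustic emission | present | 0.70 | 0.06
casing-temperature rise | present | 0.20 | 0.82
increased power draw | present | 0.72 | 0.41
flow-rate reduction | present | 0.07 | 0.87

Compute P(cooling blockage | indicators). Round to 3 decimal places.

0.865

For each hypothesis, the unnormalized posterior weight is prior × product of the indicator likelihoods:
  blade erosion: 0.28 × 0.70 × 0.20 × 0.72 × 0.07 = 0.0019757
  cooling blockage: 0.72 × 0.06 × 0.82 × 0.41 × 0.87 = 0.012636
The unnormalized weights sum to 0.014611.
P(cooling blockage | evidence) = 0.012636 / 0.014611 ≈ 0.865.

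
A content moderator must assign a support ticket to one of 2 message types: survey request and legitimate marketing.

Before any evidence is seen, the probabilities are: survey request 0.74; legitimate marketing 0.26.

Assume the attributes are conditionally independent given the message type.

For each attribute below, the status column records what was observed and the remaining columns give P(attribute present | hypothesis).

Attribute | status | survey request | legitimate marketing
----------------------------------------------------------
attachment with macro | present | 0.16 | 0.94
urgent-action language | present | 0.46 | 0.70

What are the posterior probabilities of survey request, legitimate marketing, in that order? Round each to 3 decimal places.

0.241, 0.759

Multiply each prior by the joint likelihood of the attribute pattern:
  survey request: 0.74 × 0.16 × 0.46 = 0.054464
  legitimate marketing: 0.26 × 0.94 × 0.70 = 0.17108
The unnormalized weights sum to 0.22554.
P(survey request | evidence) = 0.054464 / 0.22554 ≈ 0.241
P(legitimate marketing | evidence) = 0.17108 / 0.22554 ≈ 0.759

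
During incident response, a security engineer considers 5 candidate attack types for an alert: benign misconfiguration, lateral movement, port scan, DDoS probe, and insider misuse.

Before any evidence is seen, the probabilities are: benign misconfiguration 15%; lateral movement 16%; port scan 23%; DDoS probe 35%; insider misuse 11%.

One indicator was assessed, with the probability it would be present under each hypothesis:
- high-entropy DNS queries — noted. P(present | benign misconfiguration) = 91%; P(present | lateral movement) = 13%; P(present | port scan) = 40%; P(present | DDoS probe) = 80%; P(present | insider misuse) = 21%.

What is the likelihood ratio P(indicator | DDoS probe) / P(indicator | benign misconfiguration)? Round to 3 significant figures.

Likelihood of this indicator under each hypothesis:
  DDoS probe: 0.8
  benign misconfiguration: 0.91
Bayes factor = 0.8 / 0.91 ≈ 0.879

0.879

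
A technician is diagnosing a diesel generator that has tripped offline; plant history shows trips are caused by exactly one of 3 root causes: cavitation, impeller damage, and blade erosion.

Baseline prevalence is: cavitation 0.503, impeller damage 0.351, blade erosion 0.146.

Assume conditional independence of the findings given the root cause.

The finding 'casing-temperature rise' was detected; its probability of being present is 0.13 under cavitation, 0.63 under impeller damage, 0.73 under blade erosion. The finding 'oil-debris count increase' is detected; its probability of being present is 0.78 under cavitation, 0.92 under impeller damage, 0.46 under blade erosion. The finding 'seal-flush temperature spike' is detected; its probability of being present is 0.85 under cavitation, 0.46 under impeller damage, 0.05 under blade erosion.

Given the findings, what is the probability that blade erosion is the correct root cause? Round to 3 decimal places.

For each hypothesis, the unnormalized posterior weight is prior × product of the finding likelihoods:
  cavitation: 0.503 × 0.13 × 0.78 × 0.85 = 0.043354
  impeller damage: 0.351 × 0.63 × 0.92 × 0.46 = 0.093582
  blade erosion: 0.146 × 0.73 × 0.46 × 0.05 = 0.0024513
The unnormalized weights sum to 0.13939.
P(blade erosion | evidence) = 0.0024513 / 0.13939 ≈ 0.018.

0.018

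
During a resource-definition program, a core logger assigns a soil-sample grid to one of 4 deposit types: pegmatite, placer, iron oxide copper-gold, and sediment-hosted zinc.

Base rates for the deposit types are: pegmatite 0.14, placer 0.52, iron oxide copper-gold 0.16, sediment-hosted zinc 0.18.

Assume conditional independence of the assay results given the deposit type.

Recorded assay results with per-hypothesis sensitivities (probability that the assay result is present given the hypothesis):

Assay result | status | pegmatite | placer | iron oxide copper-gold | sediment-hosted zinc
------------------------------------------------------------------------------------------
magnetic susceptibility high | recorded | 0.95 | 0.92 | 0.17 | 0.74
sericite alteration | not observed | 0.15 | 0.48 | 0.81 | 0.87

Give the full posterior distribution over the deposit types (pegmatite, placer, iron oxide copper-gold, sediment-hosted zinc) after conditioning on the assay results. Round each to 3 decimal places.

0.294, 0.647, 0.013, 0.045

For each hypothesis, the unnormalized posterior weight is prior × product of the assay result likelihoods (using 1 − P(present | H) for each absent assay result):
  pegmatite: 0.14 × 0.95 × (1 − 0.15) = 0.11305
  placer: 0.52 × 0.92 × (1 − 0.48) = 0.24877
  iron oxide copper-gold: 0.16 × 0.17 × (1 − 0.81) = 0.005168
  sediment-hosted zinc: 0.18 × 0.74 × (1 − 0.87) = 0.017316
Normalizing constant Z = 0.11305 + 0.24877 + 0.005168 + 0.017316 = 0.3843.
P(pegmatite | evidence) = 0.11305 / 0.3843 ≈ 0.294
P(placer | evidence) = 0.24877 / 0.3843 ≈ 0.647
P(iron oxide copper-gold | evidence) = 0.005168 / 0.3843 ≈ 0.013
P(sediment-hosted zinc | evidence) = 0.017316 / 0.3843 ≈ 0.045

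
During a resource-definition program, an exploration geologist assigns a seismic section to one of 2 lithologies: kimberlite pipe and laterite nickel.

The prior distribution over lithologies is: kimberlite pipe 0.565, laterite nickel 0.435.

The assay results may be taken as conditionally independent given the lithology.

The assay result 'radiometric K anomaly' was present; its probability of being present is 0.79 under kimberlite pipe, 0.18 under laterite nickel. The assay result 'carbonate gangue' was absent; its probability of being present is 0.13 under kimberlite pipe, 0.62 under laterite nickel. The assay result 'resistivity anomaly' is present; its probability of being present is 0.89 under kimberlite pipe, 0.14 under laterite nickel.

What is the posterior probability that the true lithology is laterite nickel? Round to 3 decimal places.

0.012

By Bayes' rule with conditional independence, the unnormalized weight for each hypothesis is prior × ∏ likelihoods (using 1 − P(present | H) for each absent assay result):
  kimberlite pipe: 0.565 × 0.79 × (1 − 0.13) × 0.89 = 0.34561
  laterite nickel: 0.435 × 0.18 × (1 − 0.62) × 0.14 = 0.0041656
The unnormalized weights sum to 0.34977.
P(laterite nickel | evidence) = 0.0041656 / 0.34977 ≈ 0.012.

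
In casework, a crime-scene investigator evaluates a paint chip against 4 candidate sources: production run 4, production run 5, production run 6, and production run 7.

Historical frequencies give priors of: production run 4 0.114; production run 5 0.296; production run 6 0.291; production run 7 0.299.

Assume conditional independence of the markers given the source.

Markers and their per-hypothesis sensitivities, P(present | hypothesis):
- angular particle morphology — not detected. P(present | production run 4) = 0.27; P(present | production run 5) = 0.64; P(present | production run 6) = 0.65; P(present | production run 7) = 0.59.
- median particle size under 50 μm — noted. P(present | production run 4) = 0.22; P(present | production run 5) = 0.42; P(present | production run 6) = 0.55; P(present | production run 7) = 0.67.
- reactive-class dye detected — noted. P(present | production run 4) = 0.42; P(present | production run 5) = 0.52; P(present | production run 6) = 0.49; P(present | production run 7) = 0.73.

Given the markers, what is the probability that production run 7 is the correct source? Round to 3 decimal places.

By Bayes' rule with conditional independence, the unnormalized weight for each hypothesis is prior × ∏ likelihoods (using 1 − P(present | H) for each absent marker):
  production run 4: 0.114 × (1 − 0.27) × 0.22 × 0.42 = 0.0076895
  production run 5: 0.296 × (1 − 0.64) × 0.42 × 0.52 = 0.023273
  production run 6: 0.291 × (1 − 0.65) × 0.55 × 0.49 = 0.027449
  production run 7: 0.299 × (1 − 0.59) × 0.67 × 0.73 = 0.059959
Normalizing constant Z = 0.0076895 + 0.023273 + 0.027449 + 0.059959 = 0.11837.
P(production run 7 | evidence) = 0.059959 / 0.11837 ≈ 0.507.

0.507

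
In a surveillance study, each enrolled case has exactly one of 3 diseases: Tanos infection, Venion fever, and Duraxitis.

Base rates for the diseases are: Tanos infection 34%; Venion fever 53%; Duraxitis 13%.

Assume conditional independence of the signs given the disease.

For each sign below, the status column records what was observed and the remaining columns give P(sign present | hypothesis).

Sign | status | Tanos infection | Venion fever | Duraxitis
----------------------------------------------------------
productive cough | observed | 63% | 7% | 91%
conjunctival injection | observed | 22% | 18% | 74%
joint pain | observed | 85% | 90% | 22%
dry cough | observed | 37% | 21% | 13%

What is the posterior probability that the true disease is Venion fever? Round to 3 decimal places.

For each hypothesis, the unnormalized posterior weight is prior × product of the sign likelihoods:
  Tanos infection: 0.34 × 0.63 × 0.22 × 0.85 × 0.37 = 0.01482
  Venion fever: 0.53 × 0.07 × 0.18 × 0.90 × 0.21 = 0.0012621
  Duraxitis: 0.13 × 0.91 × 0.74 × 0.22 × 0.13 = 0.0025037
The unnormalized weights sum to 0.018586.
P(Venion fever | evidence) = 0.0012621 / 0.018586 ≈ 0.068.

0.068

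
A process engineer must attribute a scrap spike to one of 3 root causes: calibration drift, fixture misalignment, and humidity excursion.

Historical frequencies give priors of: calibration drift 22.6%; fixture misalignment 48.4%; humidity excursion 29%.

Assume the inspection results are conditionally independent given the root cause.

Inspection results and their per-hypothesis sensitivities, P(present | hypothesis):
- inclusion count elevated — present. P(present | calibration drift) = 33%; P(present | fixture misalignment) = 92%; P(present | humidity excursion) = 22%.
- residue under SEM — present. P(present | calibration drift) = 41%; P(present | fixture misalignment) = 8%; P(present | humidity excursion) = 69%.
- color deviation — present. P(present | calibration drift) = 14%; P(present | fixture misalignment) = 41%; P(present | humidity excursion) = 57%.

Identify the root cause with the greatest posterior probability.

humidity excursion

Multiply each prior by the joint likelihood of the inspection result pattern:
  calibration drift: 0.226 × 0.33 × 0.41 × 0.14 = 0.0042809
  fixture misalignment: 0.484 × 0.92 × 0.08 × 0.41 = 0.014605
  humidity excursion: 0.290 × 0.22 × 0.69 × 0.57 = 0.025093
Marginal likelihood of the evidence = 0.043979.
P(calibration drift | evidence) ≈ 0.0042809 / 0.043979 ≈ 0.097
P(fixture misalignment | evidence) ≈ 0.014605 / 0.043979 ≈ 0.332
P(humidity excursion | evidence) ≈ 0.025093 / 0.043979 ≈ 0.571
The largest is 0.571, so humidity excursion is most probable.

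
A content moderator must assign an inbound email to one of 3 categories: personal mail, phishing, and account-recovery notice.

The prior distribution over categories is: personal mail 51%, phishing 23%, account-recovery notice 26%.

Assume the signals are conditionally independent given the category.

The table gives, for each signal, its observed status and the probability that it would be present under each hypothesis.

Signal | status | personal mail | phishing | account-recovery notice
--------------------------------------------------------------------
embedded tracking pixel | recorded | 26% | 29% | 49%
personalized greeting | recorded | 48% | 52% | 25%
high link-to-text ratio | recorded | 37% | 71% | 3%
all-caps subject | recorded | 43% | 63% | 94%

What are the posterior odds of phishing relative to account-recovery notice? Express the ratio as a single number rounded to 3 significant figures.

17.3

Posterior odds equal prior odds times the likelihood ratio; only the two competing hypotheses matter.
  phishing: 0.23 × 0.29 × 0.52 × 0.71 × 0.63 = 0.015514
  account-recovery notice: 0.26 × 0.49 × 0.25 × 0.03 × 0.94 = 0.00089817
Posterior odds = 0.015514 / 0.00089817 ≈ 17.3.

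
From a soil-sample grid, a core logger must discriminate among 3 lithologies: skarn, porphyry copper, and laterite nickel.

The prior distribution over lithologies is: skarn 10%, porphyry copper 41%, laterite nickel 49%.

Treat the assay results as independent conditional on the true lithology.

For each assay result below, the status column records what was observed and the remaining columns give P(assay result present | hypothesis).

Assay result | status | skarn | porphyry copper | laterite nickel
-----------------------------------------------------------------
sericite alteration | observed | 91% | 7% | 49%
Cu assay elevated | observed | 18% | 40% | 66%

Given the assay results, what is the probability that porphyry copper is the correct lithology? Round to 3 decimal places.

0.062

For each hypothesis, the unnormalized posterior weight is prior × product of the assay result likelihoods:
  skarn: 0.10 × 0.91 × 0.18 = 0.01638
  porphyry copper: 0.41 × 0.07 × 0.40 = 0.01148
  laterite nickel: 0.49 × 0.49 × 0.66 = 0.15847
Marginal likelihood of the evidence = 0.18633.
P(porphyry copper | evidence) = 0.01148 / 0.18633 ≈ 0.062.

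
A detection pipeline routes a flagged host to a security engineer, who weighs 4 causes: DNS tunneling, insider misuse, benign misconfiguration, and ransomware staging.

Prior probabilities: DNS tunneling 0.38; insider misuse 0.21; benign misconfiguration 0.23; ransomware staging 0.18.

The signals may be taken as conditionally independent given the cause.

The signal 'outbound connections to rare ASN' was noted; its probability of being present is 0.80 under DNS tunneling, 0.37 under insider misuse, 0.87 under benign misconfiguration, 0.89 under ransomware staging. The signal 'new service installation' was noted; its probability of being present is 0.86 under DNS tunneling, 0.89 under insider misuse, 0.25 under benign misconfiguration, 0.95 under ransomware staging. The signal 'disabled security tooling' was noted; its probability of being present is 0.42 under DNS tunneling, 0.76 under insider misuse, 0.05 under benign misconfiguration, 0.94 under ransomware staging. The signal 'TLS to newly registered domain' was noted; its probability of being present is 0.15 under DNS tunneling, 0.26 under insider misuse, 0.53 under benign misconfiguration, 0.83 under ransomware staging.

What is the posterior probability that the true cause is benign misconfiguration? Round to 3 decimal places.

0.009

For each hypothesis, the unnormalized posterior weight is prior × product of the signal likelihoods:
  DNS tunneling: 0.38 × 0.80 × 0.86 × 0.42 × 0.15 = 0.016471
  insider misuse: 0.21 × 0.37 × 0.89 × 0.76 × 0.26 = 0.013665
  benign misconfiguration: 0.23 × 0.87 × 0.25 × 0.05 × 0.53 = 0.0013257
  ransomware staging: 0.18 × 0.89 × 0.95 × 0.94 × 0.83 = 0.11874
Marginal likelihood of the evidence = 0.1502.
P(benign misconfiguration | evidence) = 0.0013257 / 0.1502 ≈ 0.009.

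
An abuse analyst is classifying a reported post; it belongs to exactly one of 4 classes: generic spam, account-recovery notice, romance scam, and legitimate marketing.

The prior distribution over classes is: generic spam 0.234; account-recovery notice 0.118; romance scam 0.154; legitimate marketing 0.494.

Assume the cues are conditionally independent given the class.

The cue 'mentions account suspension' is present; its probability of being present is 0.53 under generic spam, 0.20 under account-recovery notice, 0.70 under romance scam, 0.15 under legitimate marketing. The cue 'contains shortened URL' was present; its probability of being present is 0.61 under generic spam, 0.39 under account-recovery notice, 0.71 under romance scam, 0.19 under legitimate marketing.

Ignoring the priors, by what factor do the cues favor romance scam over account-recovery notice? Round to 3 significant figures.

6.37

Take the product of per-cue likelihoods under each hypothesis, then divide.
  romance scam: 0.70 × 0.71 = 0.497
  account-recovery notice: 0.20 × 0.39 = 0.078
Bayes factor = 0.497 / 0.078 ≈ 6.37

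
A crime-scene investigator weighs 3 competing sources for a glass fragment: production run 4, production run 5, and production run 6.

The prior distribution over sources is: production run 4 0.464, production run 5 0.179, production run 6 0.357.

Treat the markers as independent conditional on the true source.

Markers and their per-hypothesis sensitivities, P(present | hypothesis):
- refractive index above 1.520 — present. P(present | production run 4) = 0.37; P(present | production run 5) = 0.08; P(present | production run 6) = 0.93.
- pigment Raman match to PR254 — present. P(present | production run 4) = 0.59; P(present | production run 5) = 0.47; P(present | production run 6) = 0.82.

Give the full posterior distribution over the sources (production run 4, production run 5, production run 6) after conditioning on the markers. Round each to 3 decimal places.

Multiply each prior by the joint likelihood of the marker pattern:
  production run 4: 0.464 × 0.37 × 0.59 = 0.10129
  production run 5: 0.179 × 0.08 × 0.47 = 0.0067304
  production run 6: 0.357 × 0.93 × 0.82 = 0.27225
Normalizing constant Z = 0.10129 + 0.0067304 + 0.27225 = 0.38027.
P(production run 4 | evidence) = 0.10129 / 0.38027 ≈ 0.266
P(production run 5 | evidence) = 0.0067304 / 0.38027 ≈ 0.018
P(production run 6 | evidence) = 0.27225 / 0.38027 ≈ 0.716

0.266, 0.018, 0.716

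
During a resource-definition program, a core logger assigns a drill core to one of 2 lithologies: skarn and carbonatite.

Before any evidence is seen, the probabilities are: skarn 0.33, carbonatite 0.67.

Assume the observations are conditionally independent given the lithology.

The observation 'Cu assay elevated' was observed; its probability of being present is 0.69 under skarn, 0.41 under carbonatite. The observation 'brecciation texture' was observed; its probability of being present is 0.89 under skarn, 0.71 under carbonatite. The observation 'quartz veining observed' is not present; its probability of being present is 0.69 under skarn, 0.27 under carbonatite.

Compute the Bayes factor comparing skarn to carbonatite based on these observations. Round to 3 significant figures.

Joint likelihood of the evidence pattern under each hypothesis (using 1 − P(present | H) for each absent observation):
  skarn: 0.69 × 0.89 × (1 − 0.69) = 0.19037
  carbonatite: 0.41 × 0.71 × (1 − 0.27) = 0.2125
Bayes factor = 0.19037 / 0.2125 ≈ 0.896

0.896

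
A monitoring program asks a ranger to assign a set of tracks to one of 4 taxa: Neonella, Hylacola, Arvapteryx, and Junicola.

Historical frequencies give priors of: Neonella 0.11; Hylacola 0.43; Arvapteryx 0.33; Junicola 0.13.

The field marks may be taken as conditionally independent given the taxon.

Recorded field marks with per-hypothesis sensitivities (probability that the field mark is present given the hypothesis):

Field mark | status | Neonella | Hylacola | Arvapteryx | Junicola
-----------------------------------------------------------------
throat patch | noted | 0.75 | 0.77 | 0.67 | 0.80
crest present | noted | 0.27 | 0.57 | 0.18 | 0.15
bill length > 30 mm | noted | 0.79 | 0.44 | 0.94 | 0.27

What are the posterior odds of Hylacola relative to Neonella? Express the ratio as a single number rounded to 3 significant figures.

4.72

The normalizing constant cancels in an odds ratio, so compute prior × likelihood for the two hypotheses only:
  Hylacola: 0.43 × 0.77 × 0.57 × 0.44 = 0.08304
  Neonella: 0.11 × 0.75 × 0.27 × 0.79 = 0.017597
Odds(Hylacola : Neonella) = 0.08304 / 0.017597 ≈ 4.72.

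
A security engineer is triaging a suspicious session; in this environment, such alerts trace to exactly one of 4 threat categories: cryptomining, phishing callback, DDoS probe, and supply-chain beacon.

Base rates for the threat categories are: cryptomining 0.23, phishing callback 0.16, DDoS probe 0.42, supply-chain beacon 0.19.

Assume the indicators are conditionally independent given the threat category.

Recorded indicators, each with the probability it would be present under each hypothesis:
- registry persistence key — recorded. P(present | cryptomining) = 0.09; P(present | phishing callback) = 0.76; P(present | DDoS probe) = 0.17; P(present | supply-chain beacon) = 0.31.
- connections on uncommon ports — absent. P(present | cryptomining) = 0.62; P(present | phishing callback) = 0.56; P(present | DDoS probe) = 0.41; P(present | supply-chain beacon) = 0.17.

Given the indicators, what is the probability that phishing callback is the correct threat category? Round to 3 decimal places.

By Bayes' rule with conditional independence, the unnormalized weight for each hypothesis is prior × ∏ likelihoods (using 1 − P(present | H) for each absent indicator):
  cryptomining: 0.23 × 0.09 × (1 − 0.62) = 0.007866
  phishing callback: 0.16 × 0.76 × (1 − 0.56) = 0.053504
  DDoS probe: 0.42 × 0.17 × (1 − 0.41) = 0.042126
  supply-chain beacon: 0.19 × 0.31 × (1 − 0.17) = 0.048887
Marginal likelihood of the evidence = 0.15238.
P(phishing callback | evidence) = 0.053504 / 0.15238 ≈ 0.351.

0.351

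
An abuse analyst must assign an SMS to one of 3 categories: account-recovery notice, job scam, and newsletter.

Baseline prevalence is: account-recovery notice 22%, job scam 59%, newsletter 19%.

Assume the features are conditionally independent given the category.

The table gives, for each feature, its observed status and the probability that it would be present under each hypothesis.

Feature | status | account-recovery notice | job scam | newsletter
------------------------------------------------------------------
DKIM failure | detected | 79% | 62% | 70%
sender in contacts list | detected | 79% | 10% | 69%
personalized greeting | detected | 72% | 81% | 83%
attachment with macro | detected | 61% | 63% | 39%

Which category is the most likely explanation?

account-recovery notice

For each hypothesis, the unnormalized posterior weight is prior × product of the feature likelihoods:
  account-recovery notice: 0.22 × 0.79 × 0.79 × 0.72 × 0.61 = 0.060303
  job scam: 0.59 × 0.62 × 0.10 × 0.81 × 0.63 = 0.018667
  newsletter: 0.19 × 0.70 × 0.69 × 0.83 × 0.39 = 0.029706
Marginal likelihood of the evidence = 0.10868.
P(account-recovery notice | evidence) ≈ 0.060303 / 0.10868 ≈ 0.555
P(job scam | evidence) ≈ 0.018667 / 0.10868 ≈ 0.172
P(newsletter | evidence) ≈ 0.029706 / 0.10868 ≈ 0.273
The largest is 0.555, so account-recovery notice is most probable.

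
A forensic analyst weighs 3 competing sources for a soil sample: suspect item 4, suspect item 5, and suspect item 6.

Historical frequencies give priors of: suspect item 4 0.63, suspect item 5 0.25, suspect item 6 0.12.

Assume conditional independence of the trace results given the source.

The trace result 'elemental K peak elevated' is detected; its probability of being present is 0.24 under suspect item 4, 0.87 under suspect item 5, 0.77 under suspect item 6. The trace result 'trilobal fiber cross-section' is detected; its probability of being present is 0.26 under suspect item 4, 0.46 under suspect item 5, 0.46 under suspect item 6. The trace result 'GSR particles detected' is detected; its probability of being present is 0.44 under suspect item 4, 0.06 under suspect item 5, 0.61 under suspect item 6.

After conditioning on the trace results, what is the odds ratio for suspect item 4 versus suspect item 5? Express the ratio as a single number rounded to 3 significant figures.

Unnormalized posterior weight (prior times the trace result likelihoods) for each of the two hypotheses:
  suspect item 4: 0.63 × 0.24 × 0.26 × 0.44 = 0.017297
  suspect item 5: 0.25 × 0.87 × 0.46 × 0.06 = 0.006003
Odds(suspect item 4 : suspect item 5) = 0.017297 / 0.006003 ≈ 2.88.

2.88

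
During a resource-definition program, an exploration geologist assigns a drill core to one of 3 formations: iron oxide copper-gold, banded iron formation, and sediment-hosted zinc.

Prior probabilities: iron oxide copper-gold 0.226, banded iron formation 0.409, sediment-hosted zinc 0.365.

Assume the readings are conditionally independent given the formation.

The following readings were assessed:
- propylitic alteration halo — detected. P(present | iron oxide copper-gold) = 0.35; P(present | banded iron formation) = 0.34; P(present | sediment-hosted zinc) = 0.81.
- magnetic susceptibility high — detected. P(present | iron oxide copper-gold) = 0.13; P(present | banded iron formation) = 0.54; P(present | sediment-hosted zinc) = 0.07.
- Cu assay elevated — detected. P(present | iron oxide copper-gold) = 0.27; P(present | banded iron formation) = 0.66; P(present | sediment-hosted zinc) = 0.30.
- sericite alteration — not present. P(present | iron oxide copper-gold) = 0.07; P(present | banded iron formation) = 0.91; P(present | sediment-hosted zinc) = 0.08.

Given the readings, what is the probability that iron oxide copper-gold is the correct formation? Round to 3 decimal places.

For each hypothesis, the unnormalized posterior weight is prior × product of the reading likelihoods (using 1 − P(present | H) for each absent reading):
  iron oxide copper-gold: 0.226 × 0.35 × 0.13 × 0.27 × (1 − 0.07) = 0.0025821
  banded iron formation: 0.409 × 0.34 × 0.54 × 0.66 × (1 − 0.91) = 0.0044605
  sediment-hosted zinc: 0.365 × 0.81 × 0.07 × 0.30 × (1 − 0.08) = 0.005712
Marginal likelihood of the evidence = 0.012755.
P(iron oxide copper-gold | evidence) = 0.0025821 / 0.012755 ≈ 0.202.

0.202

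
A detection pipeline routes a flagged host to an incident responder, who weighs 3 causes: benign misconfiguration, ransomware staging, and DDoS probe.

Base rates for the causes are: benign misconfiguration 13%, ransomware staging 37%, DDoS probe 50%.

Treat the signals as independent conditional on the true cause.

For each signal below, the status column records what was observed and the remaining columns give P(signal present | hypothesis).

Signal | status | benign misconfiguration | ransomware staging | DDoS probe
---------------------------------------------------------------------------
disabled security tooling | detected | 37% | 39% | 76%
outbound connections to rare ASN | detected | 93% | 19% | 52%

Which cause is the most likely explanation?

Multiply each prior by the joint likelihood of the signal pattern:
  benign misconfiguration: 0.130 × 0.37 × 0.93 = 0.044733
  ransomware staging: 0.370 × 0.39 × 0.19 = 0.027417
  DDoS probe: 0.500 × 0.76 × 0.52 = 0.1976
The unnormalized weights sum to 0.26975.
P(benign misconfiguration | evidence) ≈ 0.044733 / 0.26975 ≈ 0.166
P(ransomware staging | evidence) ≈ 0.027417 / 0.26975 ≈ 0.102
P(DDoS probe | evidence) ≈ 0.1976 / 0.26975 ≈ 0.733
The largest is 0.733, so DDoS probe is most probable.

DDoS probe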